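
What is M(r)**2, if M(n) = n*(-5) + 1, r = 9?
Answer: 1936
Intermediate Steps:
M(n) = 1 - 5*n (M(n) = -5*n + 1 = 1 - 5*n)
M(r)**2 = (1 - 5*9)**2 = (1 - 45)**2 = (-44)**2 = 1936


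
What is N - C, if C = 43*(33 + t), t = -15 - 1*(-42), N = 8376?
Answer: 5796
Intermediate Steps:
t = 27 (t = -15 + 42 = 27)
C = 2580 (C = 43*(33 + 27) = 43*60 = 2580)
N - C = 8376 - 1*2580 = 8376 - 2580 = 5796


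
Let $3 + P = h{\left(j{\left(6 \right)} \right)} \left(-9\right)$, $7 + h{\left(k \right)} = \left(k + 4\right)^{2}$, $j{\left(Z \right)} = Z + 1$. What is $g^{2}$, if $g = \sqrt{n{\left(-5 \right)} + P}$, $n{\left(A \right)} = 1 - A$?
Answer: $-1023$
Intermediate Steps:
$j{\left(Z \right)} = 1 + Z$
$h{\left(k \right)} = -7 + \left(4 + k\right)^{2}$ ($h{\left(k \right)} = -7 + \left(k + 4\right)^{2} = -7 + \left(4 + k\right)^{2}$)
$P = -1029$ ($P = -3 + \left(-7 + \left(4 + \left(1 + 6\right)\right)^{2}\right) \left(-9\right) = -3 + \left(-7 + \left(4 + 7\right)^{2}\right) \left(-9\right) = -3 + \left(-7 + 11^{2}\right) \left(-9\right) = -3 + \left(-7 + 121\right) \left(-9\right) = -3 + 114 \left(-9\right) = -3 - 1026 = -1029$)
$g = i \sqrt{1023}$ ($g = \sqrt{\left(1 - -5\right) - 1029} = \sqrt{\left(1 + 5\right) - 1029} = \sqrt{6 - 1029} = \sqrt{-1023} = i \sqrt{1023} \approx 31.984 i$)
$g^{2} = \left(i \sqrt{1023}\right)^{2} = -1023$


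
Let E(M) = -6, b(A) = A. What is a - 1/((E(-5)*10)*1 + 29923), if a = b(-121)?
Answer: -3613424/29863 ≈ -121.00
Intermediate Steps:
a = -121
a - 1/((E(-5)*10)*1 + 29923) = -121 - 1/(-6*10*1 + 29923) = -121 - 1/(-60*1 + 29923) = -121 - 1/(-60 + 29923) = -121 - 1/29863 = -3613424/29863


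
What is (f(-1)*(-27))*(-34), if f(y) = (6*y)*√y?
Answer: -5508*I ≈ -5508.0*I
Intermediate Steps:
f(y) = 6*y^(3/2)
(f(-1)*(-27))*(-34) = ((6*(-1)^(3/2))*(-27))*(-34) = ((6*(-I))*(-27))*(-34) = (-6*I*(-27))*(-34) = (162*I)*(-34) = -5508*I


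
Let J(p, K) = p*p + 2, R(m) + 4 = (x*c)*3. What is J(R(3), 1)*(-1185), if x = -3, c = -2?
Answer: -234630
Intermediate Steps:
R(m) = 14 (R(m) = -4 - 3*(-2)*3 = -4 + 6*3 = -4 + 18 = 14)
J(p, K) = 2 + p**2 (J(p, K) = p**2 + 2 = 2 + p**2)
J(R(3), 1)*(-1185) = (2 + 14**2)*(-1185) = (2 + 196)*(-1185) = 198*(-1185) = -234630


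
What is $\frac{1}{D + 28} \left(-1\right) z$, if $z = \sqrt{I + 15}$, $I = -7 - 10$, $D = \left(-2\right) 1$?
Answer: $- \frac{i \sqrt{2}}{26} \approx - 0.054393 i$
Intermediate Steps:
$D = -2$
$I = -17$
$z = i \sqrt{2}$ ($z = \sqrt{-17 + 15} = \sqrt{-2} = i \sqrt{2} \approx 1.4142 i$)
$\frac{1}{D + 28} \left(-1\right) z = \frac{1}{-2 + 28} \left(-1\right) i \sqrt{2} = \frac{1}{26} \left(-1\right) i \sqrt{2} = - \frac{i \sqrt{2}}{26}$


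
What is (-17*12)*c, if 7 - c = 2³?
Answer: 204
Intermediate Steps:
c = -1 (c = 7 - 1*2³ = 7 - 1*8 = 7 - 8 = -1)
(-17*12)*c = -17*12*(-1) = -204*(-1) = 204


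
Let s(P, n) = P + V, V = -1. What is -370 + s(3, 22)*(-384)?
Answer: -1138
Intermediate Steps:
s(P, n) = -1 + P (s(P, n) = P - 1 = -1 + P)
-370 + s(3, 22)*(-384) = -370 + (-1 + 3)*(-384) = -370 + 2*(-384) = -370 - 768 = -1138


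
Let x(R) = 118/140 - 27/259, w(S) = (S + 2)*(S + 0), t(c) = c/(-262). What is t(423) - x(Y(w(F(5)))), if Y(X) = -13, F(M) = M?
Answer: -399194/169645 ≈ -2.3531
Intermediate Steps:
t(c) = -c/262
w(S) = S*(2 + S) (w(S) = (2 + S)*S = S*(2 + S))
x(R) = 1913/2590 (x(R) = 118*(1/140) - 27*1/259 = 59/70 - 27/259 = 1913/2590)
t(423) - x(Y(w(F(5)))) = -1/262*423 - 1*1913/2590 = -423/262 - 1913/2590 = -399194/169645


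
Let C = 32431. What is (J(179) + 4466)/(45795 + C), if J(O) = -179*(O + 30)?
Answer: -32945/78226 ≈ -0.42115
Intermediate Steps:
J(O) = -5370 - 179*O (J(O) = -179*(30 + O) = -5370 - 179*O)
(J(179) + 4466)/(45795 + C) = ((-5370 - 179*179) + 4466)/(45795 + 32431) = ((-5370 - 32041) + 4466)/78226 = (-37411 + 4466)*(1/78226) = -32945*1/78226 = -32945/78226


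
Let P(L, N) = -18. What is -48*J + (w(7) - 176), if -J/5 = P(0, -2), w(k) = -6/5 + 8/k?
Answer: -157362/35 ≈ -4496.1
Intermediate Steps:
w(k) = -6/5 + 8/k (w(k) = -6*⅕ + 8/k = -6/5 + 8/k)
J = 90 (J = -5*(-18) = 90)
-48*J + (w(7) - 176) = -48*90 + ((-6/5 + 8/7) - 176) = -4320 + ((-6/5 + 8*(⅐)) - 176) = -4320 + ((-6/5 + 8/7) - 176) = -4320 + (-2/35 - 176) = -4320 - 6162/35 = -157362/35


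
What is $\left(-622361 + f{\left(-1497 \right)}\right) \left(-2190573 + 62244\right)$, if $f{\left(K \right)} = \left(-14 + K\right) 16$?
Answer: $1376043446673$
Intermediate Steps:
$f{\left(K \right)} = -224 + 16 K$
$\left(-622361 + f{\left(-1497 \right)}\right) \left(-2190573 + 62244\right) = \left(-622361 + \left(-224 + 16 \left(-1497\right)\right)\right) \left(-2190573 + 62244\right) = \left(-622361 - 24176\right) \left(-2128329\right) = \left(-646537\right) \left(-2128329\right) = 1376043446673$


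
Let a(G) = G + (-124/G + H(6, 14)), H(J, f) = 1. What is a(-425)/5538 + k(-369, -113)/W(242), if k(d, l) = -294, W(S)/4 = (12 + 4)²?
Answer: -16853287/46348800 ≈ -0.36362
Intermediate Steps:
W(S) = 1024 (W(S) = 4*(12 + 4)² = 4*16² = 4*256 = 1024)
a(G) = 1 + G - 124/G (a(G) = G + (-124/G + 1) = G + (1 - 124/G) = 1 + G - 124/G)
a(-425)/5538 + k(-369, -113)/W(242) = (1 - 425 - 124/(-425))/5538 - 294/1024 = (1 - 425 - 124*(-1/425))*(1/5538) - 294*1/1024 = (1 - 425 + 124/425)*(1/5538) - 147/512 = -180076/425*1/5538 - 147/512 = -6926/90525 - 147/512 = -16853287/46348800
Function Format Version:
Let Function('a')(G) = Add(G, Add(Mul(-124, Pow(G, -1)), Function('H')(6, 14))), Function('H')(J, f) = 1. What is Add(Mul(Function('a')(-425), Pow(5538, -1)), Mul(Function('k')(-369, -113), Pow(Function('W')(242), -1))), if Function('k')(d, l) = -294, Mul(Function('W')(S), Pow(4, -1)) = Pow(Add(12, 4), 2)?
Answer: Rational(-16853287, 46348800) ≈ -0.36362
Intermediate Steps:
Function('W')(S) = 1024 (Function('W')(S) = Mul(4, Pow(Add(12, 4), 2)) = Mul(4, Pow(16, 2)) = Mul(4, 256) = 1024)
Function('a')(G) = Add(1, G, Mul(-124, Pow(G, -1))) (Function('a')(G) = Add(G, Add(Mul(-124, Pow(G, -1)), 1)) = Add(G, Add(1, Mul(-124, Pow(G, -1)))) = Add(1, G, Mul(-124, Pow(G, -1))))
Add(Mul(Function('a')(-425), Pow(5538, -1)), Mul(Function('k')(-369, -113), Pow(Function('W')(242), -1))) = Add(Mul(Add(1, -425, Mul(-124, Pow(-425, -1))), Pow(5538, -1)), Mul(-294, Pow(1024, -1))) = Add(Mul(Add(1, -425, Mul(-124, Rational(-1, 425))), Rational(1, 5538)), Mul(-294, Rational(1, 1024))) = Add(Mul(Add(1, -425, Rational(124, 425)), Rational(1, 5538)), Rational(-147, 512)) = Add(Mul(Rational(-180076, 425), Rational(1, 5538)), Rational(-147, 512)) = Add(Rational(-6926, 90525), Rational(-147, 512)) = Rational(-16853287, 46348800)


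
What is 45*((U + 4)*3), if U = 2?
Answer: 810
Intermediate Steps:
45*((U + 4)*3) = 45*((2 + 4)*3) = 45*(6*3) = 45*18 = 810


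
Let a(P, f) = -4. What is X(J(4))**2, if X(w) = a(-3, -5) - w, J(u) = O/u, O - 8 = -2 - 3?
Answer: 361/16 ≈ 22.563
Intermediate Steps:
O = 3 (O = 8 + (-2 - 3) = 8 - 5 = 3)
J(u) = 3/u
X(w) = -4 - w
X(J(4))**2 = (-4 - 3/4)**2 = (-19/4)**2 = 361/16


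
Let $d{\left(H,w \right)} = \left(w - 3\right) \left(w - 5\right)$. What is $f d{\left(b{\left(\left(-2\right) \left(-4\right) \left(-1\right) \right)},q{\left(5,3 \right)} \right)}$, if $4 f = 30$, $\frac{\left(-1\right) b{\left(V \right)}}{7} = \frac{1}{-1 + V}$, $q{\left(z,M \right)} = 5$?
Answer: $0$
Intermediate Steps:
$b{\left(V \right)} = - \frac{7}{-1 + V}$
$f = \frac{15}{2}$ ($f = \frac{1}{4} \cdot 30 = \frac{15}{2} \approx 7.5$)
$d{\left(H,w \right)} = \left(-5 + w\right) \left(-3 + w\right)$ ($d{\left(H,w \right)} = \left(-3 + w\right) \left(-5 + w\right) = \left(-5 + w\right) \left(-3 + w\right)$)
$f d{\left(b{\left(\left(-2\right) \left(-4\right) \left(-1\right) \right)},q{\left(5,3 \right)} \right)} = \frac{15 \left(15 + 5^{2} - 40\right)}{2} = \frac{15 \left(15 + 25 - 40\right)}{2} = \frac{15}{2} \cdot 0 = 0$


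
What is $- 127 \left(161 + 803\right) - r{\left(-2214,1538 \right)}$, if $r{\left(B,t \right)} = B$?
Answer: $-120214$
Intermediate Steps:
$- 127 \left(161 + 803\right) - r{\left(-2214,1538 \right)} = - 127 \left(161 + 803\right) - -2214 = \left(-127\right) 964 + 2214 = -122428 + 2214 = -120214$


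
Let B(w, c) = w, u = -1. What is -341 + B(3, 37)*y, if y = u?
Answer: -344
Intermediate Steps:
y = -1
-341 + B(3, 37)*y = -341 + 3*(-1) = -341 - 3 = -344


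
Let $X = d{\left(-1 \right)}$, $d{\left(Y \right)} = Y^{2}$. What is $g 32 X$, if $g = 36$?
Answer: $1152$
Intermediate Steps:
$X = 1$ ($X = \left(-1\right)^{2} = 1$)
$g 32 X = 36 \cdot 32 \cdot 1 = 1152 \cdot 1 = 1152$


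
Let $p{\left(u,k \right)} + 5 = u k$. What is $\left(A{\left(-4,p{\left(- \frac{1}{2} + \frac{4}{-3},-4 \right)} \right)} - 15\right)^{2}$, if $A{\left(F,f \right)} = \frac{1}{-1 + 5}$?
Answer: $\frac{3481}{16} \approx 217.56$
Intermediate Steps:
$p{\left(u,k \right)} = -5 + k u$ ($p{\left(u,k \right)} = -5 + u k = -5 + k u$)
$A{\left(F,f \right)} = \frac{1}{4}$
$\left(A{\left(-4,p{\left(- \frac{1}{2} + \frac{4}{-3},-4 \right)} \right)} - 15\right)^{2} = \left(\frac{1}{4} - 15\right)^{2} = \left(- \frac{59}{4}\right)^{2} = \frac{3481}{16}$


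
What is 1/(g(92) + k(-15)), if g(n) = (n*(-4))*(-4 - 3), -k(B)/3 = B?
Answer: 1/2621 ≈ 0.00038153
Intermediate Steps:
k(B) = -3*B
g(n) = 28*n (g(n) = -4*n*(-7) = 28*n)
1/(g(92) + k(-15)) = 1/(28*92 - 3*(-15)) = 1/(2576 + 45) = 1/2621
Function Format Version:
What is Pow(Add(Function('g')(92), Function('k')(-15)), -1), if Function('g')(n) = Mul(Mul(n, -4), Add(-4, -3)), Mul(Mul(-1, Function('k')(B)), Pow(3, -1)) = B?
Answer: Rational(1, 2621) ≈ 0.00038153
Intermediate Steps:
Function('k')(B) = Mul(-3, B)
Function('g')(n) = Mul(28, n) (Function('g')(n) = Mul(Mul(-4, n), -7) = Mul(28, n))
Pow(Add(Function('g')(92), Function('k')(-15)), -1) = Pow(Add(Mul(28, 92), Mul(-3, -15)), -1) = Pow(Add(2576, 45), -1) = Pow(2621, -1) = Rational(1, 2621)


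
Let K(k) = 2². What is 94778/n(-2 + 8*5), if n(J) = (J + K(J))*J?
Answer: 47389/798 ≈ 59.385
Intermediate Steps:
K(k) = 4
n(J) = J*(4 + J) (n(J) = (J + 4)*J = (4 + J)*J = J*(4 + J))
94778/n(-2 + 8*5) = 94778/(((-2 + 8*5)*(4 + (-2 + 8*5)))) = 94778/(((-2 + 40)*(4 + (-2 + 40)))) = 94778/((38*(4 + 38))) = 94778/((38*42)) = 94778/1596 = 94778*(1/1596) = 47389/798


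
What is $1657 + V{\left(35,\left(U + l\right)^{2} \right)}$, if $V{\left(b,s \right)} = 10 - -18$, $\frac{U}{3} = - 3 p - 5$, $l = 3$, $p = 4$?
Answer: $1685$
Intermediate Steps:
$U = -51$ ($U = 3 \left(\left(-3\right) 4 - 5\right) = 3 \left(-12 - 5\right) = 3 \left(-17\right) = -51$)
$V{\left(b,s \right)} = 28$ ($V{\left(b,s \right)} = 10 + 18 = 28$)
$1657 + V{\left(35,\left(U + l\right)^{2} \right)} = 1657 + 28 = 1685$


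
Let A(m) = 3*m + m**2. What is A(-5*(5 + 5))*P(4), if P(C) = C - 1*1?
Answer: 7050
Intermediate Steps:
P(C) = -1 + C (P(C) = C - 1 = -1 + C)
A(m) = m**2 + 3*m
A(-5*(5 + 5))*P(4) = ((-5*(5 + 5))*(3 - 5*(5 + 5)))*(-1 + 4) = ((-5*10)*(3 - 5*10))*3 = -50*(3 - 50)*3 = -50*(-47)*3 = 2350*3 = 7050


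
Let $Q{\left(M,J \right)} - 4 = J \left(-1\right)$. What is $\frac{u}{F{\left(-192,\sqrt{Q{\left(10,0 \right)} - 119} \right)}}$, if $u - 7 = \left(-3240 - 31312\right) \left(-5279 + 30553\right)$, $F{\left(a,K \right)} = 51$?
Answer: $- \frac{873267241}{51} \approx -1.7123 \cdot 10^{7}$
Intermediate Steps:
$Q{\left(M,J \right)} = 4 - J$ ($Q{\left(M,J \right)} = 4 + J \left(-1\right) = 4 - J$)
$u = -873267241$ ($u = 7 + \left(-3240 - 31312\right) \left(-5279 + 30553\right) = 7 - 873267248 = -873267241$)
$\frac{u}{F{\left(-192,\sqrt{Q{\left(10,0 \right)} - 119} \right)}} = - \frac{873267241}{51}$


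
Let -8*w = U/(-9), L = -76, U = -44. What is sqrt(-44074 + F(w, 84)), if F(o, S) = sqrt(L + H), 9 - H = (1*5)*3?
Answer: sqrt(-44074 + I*sqrt(82)) ≈ 0.022 + 209.94*I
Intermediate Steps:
H = -6 (H = 9 - 1*5*3 = 9 - 5*3 = 9 - 1*15 = 9 - 15 = -6)
w = -11/18 (w = -(-11)/(2*(-9)) = -(-11)*(-1)/(2*9) = -1/8*44/9 = -11/18 ≈ -0.61111)
F(o, S) = I*sqrt(82) (F(o, S) = sqrt(-76 - 6) = sqrt(-82) = I*sqrt(82))
sqrt(-44074 + F(w, 84)) = sqrt(-44074 + I*sqrt(82))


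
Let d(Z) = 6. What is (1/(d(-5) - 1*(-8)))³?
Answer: 1/2744 ≈ 0.00036443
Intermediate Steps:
(1/(d(-5) - 1*(-8)))³ = (1/(6 - 1*(-8)))³ = (1/(6 + 8))³ = (1/14)³ = 1/2744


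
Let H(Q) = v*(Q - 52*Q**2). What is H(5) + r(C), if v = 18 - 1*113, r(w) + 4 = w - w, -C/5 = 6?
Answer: 123021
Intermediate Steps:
C = -30 (C = -5*6 = -30)
r(w) = -4 (r(w) = -4 + (w - w) = -4 + 0 = -4)
v = -95 (v = 18 - 113 = -95)
H(Q) = -95*Q + 4940*Q**2 (H(Q) = -95*(Q - 52*Q**2) = -95*Q + 4940*Q**2)
H(5) + r(C) = 95*5*(-1 + 52*5) - 4 = 95*5*(-1 + 260) - 4 = 95*5*259 - 4 = 123025 - 4 = 123021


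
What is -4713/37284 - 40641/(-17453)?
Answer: 15408635/6996964 ≈ 2.2022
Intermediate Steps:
-4713/37284 - 40641/(-17453) = -4713*1/37284 - 40641*(-1/17453) = -1571/12428 + 1311/563 = 15408635/6996964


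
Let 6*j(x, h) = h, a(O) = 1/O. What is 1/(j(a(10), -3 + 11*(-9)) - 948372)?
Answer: -1/948389 ≈ -1.0544e-6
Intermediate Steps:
j(x, h) = h/6
1/(j(a(10), -3 + 11*(-9)) - 948372) = 1/((-3 + 11*(-9))/6 - 948372) = 1/((-3 - 99)/6 - 948372) = 1/((⅙)*(-102) - 948372) = 1/(-17 - 948372) = 1/(-948389) = -1/948389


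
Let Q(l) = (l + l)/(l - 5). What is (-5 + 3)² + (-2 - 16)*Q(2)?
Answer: 28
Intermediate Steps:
Q(l) = 2*l/(-5 + l) (Q(l) = (2*l)/(-5 + l) = 2*l/(-5 + l))
(-5 + 3)² + (-2 - 16)*Q(2) = (-5 + 3)² + (-2 - 16)*(2*2/(-5 + 2)) = (-2)² - 36*2/(-3) = 4 - 36*2*(-1)/3 = 4 - 18*(-4/3) = 4 + 24 = 28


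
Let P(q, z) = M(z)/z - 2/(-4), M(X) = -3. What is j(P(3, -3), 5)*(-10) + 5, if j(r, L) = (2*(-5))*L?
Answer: 505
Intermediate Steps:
P(q, z) = ½ - 3/z (P(q, z) = -3/z - 2/(-4) = -3/z - 2*(-¼) = -3/z + ½ = ½ - 3/z)
j(r, L) = -10*L
j(P(3, -3), 5)*(-10) + 5 = -10*5*(-10) + 5 = -50*(-10) + 5 = 500 + 5 = 505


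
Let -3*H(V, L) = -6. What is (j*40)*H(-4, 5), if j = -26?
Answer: -2080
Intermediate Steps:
H(V, L) = 2 (H(V, L) = -⅓*(-6) = 2)
(j*40)*H(-4, 5) = -26*40*2 = -1040*2 = -2080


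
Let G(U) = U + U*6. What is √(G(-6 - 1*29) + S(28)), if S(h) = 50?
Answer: I*√195 ≈ 13.964*I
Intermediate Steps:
G(U) = 7*U (G(U) = U + 6*U = 7*U)
√(G(-6 - 1*29) + S(28)) = √(7*(-6 - 1*29) + 50) = √(7*(-6 - 29) + 50) = √(7*(-35) + 50) = √(-245 + 50) = √(-195) = I*√195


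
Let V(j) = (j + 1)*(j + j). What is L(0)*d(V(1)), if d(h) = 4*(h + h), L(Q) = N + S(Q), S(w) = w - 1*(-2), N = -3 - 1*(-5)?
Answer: 128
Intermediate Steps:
V(j) = 2*j*(1 + j) (V(j) = (1 + j)*(2*j) = 2*j*(1 + j))
N = 2 (N = -3 + 5 = 2)
S(w) = 2 + w (S(w) = w + 2 = 2 + w)
L(Q) = 4 + Q (L(Q) = 2 + (2 + Q) = 4 + Q)
d(h) = 8*h (d(h) = 4*(2*h) = 8*h)
L(0)*d(V(1)) = (4 + 0)*(8*(2*1*(1 + 1))) = 4*(8*(2*1*2)) = 4*(8*4) = 4*32 = 128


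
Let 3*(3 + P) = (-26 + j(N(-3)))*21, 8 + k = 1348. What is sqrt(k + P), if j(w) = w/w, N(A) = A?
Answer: sqrt(1162) ≈ 34.088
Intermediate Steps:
k = 1340 (k = -8 + 1348 = 1340)
j(w) = 1
P = -178 (P = -3 + ((-26 + 1)*21)/3 = -3 + (-25*21)/3 = -3 + (1/3)*(-525) = -3 - 175 = -178)
sqrt(k + P) = sqrt(1340 - 178) = sqrt(1162)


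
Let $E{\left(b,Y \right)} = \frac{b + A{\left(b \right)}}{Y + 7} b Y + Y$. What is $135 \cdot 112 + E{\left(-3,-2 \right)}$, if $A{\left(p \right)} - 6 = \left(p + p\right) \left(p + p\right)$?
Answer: $\frac{75824}{5} \approx 15165.0$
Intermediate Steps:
$A{\left(p \right)} = 6 + 4 p^{2}$ ($A{\left(p \right)} = 6 + \left(p + p\right) \left(p + p\right) = 6 + 2 p 2 p = 6 + 4 p^{2}$)
$E{\left(b,Y \right)} = Y + \frac{Y b \left(6 + b + 4 b^{2}\right)}{7 + Y}$ ($E{\left(b,Y \right)} = \frac{b + \left(6 + 4 b^{2}\right)}{Y + 7} b Y + Y = \frac{6 + b + 4 b^{2}}{7 + Y} b Y + Y = \frac{b \left(6 + b + 4 b^{2}\right)}{7 + Y} Y + Y = \frac{Y b \left(6 + b + 4 b^{2}\right)}{7 + Y} + Y = Y + \frac{Y b \left(6 + b + 4 b^{2}\right)}{7 + Y}$)
$135 \cdot 112 + E{\left(-3,-2 \right)} = 135 \cdot 112 - \frac{2 \left(7 - 2 + \left(-3\right)^{2} + 4 \left(-3\right)^{3} + 6 \left(-3\right)\right)}{7 - 2} = 15120 - \frac{2 \left(7 - 2 + 9 + 4 \left(-27\right) - 18\right)}{5} = 15120 - \frac{2 \left(7 - 2 + 9 - 108 - 18\right)}{5} = 15120 - \frac{2}{5} \left(-112\right) = 15120 + \frac{224}{5} = \frac{75824}{5}$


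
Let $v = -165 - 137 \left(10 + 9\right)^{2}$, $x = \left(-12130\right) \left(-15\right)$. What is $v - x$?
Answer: $-231572$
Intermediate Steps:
$x = 181950$
$v = -49622$ ($v = -165 - 137 \cdot 19^{2} = -165 - 49457 = -49622$)
$v - x = -49622 - 181950 = -231572$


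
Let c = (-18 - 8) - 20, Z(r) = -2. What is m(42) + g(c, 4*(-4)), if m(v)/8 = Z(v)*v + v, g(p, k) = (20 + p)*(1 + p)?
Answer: 834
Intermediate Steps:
c = -46 (c = -26 - 20 = -46)
g(p, k) = (1 + p)*(20 + p)
m(v) = -8*v (m(v) = 8*(-2*v + v) = 8*(-v) = -8*v)
m(42) + g(c, 4*(-4)) = -8*42 + (20 + (-46)² + 21*(-46)) = -336 + (20 + 2116 - 966) = -336 + 1170 = 834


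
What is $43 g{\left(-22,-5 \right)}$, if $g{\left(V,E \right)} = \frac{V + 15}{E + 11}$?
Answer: $- \frac{301}{6} \approx -50.167$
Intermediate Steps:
$g{\left(V,E \right)} = \frac{15 + V}{11 + E}$
$43 g{\left(-22,-5 \right)} = 43 \frac{15 - 22}{11 - 5} = 43 \cdot \frac{1}{6} \left(-7\right) = 43 \left(- \frac{7}{6}\right) = - \frac{301}{6}$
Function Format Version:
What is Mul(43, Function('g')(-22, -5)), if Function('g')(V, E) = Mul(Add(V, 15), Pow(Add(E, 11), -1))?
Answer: Rational(-301, 6) ≈ -50.167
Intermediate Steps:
Function('g')(V, E) = Mul(Pow(Add(11, E), -1), Add(15, V)) (Function('g')(V, E) = Mul(Add(15, V), Pow(Add(11, E), -1)) = Mul(Pow(Add(11, E), -1), Add(15, V)))
Mul(43, Function('g')(-22, -5)) = Mul(43, Mul(Pow(Add(11, -5), -1), Add(15, -22))) = Mul(43, Mul(Pow(6, -1), -7)) = Mul(43, Mul(Rational(1, 6), -7)) = Mul(43, Rational(-7, 6)) = Rational(-301, 6)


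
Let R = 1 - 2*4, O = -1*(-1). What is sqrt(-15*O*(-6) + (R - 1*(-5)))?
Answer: 2*sqrt(22) ≈ 9.3808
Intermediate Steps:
O = 1
R = -7 (R = 1 - 1*8 = 1 - 8 = -7)
sqrt(-15*O*(-6) + (R - 1*(-5))) = sqrt(-15*(-6) + (-7 - 1*(-5))) = sqrt(-15*(-6) + (-7 + 5)) = sqrt(90 - 2) = sqrt(88) = 2*sqrt(22)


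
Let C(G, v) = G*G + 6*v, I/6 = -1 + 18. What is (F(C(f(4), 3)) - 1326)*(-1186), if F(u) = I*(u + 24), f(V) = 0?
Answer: -3508188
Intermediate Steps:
I = 102 (I = 6*(-1 + 18) = 6*17 = 102)
C(G, v) = G² + 6*v
F(u) = 2448 + 102*u (F(u) = 102*(u + 24) = 102*(24 + u) = 2448 + 102*u)
(F(C(f(4), 3)) - 1326)*(-1186) = ((2448 + 102*(0² + 6*3)) - 1326)*(-1186) = ((2448 + 102*(0 + 18)) - 1326)*(-1186) = ((2448 + 102*18) - 1326)*(-1186) = ((2448 + 1836) - 1326)*(-1186) = (4284 - 1326)*(-1186) = 2958*(-1186) = -3508188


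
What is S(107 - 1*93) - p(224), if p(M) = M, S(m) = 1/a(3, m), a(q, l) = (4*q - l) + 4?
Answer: -447/2 ≈ -223.50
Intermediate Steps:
a(q, l) = 4 - l + 4*q (a(q, l) = (-l + 4*q) + 4 = 4 - l + 4*q)
S(m) = 1/(16 - m) (S(m) = 1/(4 - m + 4*3) = 1/(4 - m + 12) = 1/(16 - m))
S(107 - 1*93) - p(224) = -1/(-16 + (107 - 1*93)) - 1*224 = -1/(-16 + (107 - 93)) - 224 = -1/(-16 + 14) - 224 = -1/(-2) - 224 = -1*(-½) - 224 = ½ - 224 = -447/2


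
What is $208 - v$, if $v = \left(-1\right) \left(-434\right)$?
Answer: $-226$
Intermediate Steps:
$v = 434$
$208 - v = 208 - 434 = -226$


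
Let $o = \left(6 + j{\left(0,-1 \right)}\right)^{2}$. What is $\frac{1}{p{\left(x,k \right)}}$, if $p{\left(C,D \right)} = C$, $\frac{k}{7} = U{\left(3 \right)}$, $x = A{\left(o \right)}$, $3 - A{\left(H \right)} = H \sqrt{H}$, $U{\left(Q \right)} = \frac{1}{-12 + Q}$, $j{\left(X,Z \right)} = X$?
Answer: $- \frac{1}{213} \approx -0.0046948$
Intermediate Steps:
$o = 36$ ($o = \left(6 + 0\right)^{2} = 6^{2} = 36$)
$A{\left(H \right)} = 3 - H^{\frac{3}{2}}$ ($A{\left(H \right)} = 3 - H \sqrt{H} = 3 - H^{\frac{3}{2}}$)
$x = -213$ ($x = 3 - 36^{\frac{3}{2}} = 3 - 216 = -213$)
$k = - \frac{7}{9}$ ($k = \frac{7}{-12 + 3} = \frac{7}{-9} = 7 \left(- \frac{1}{9}\right) = - \frac{7}{9} \approx -0.77778$)
$\frac{1}{p{\left(x,k \right)}} = \frac{1}{-213} = - \frac{1}{213}$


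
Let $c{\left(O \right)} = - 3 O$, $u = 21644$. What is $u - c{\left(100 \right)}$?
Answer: $21944$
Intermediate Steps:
$u - c{\left(100 \right)} = 21644 - \left(-3\right) 100 = 21644 - -300 = 21644 + 300 = 21944$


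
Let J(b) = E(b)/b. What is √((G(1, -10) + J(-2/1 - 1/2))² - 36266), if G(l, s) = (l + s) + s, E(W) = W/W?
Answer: I*√897241/5 ≈ 189.45*I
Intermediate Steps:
E(W) = 1
G(l, s) = l + 2*s
J(b) = 1/b
√((G(1, -10) + J(-2/1 - 1/2))² - 36266) = √(((1 + 2*(-10)) + 1/(-2/1 - 1/2))² - 36266) = √(((1 - 20) + 1/(-2*1 - 1*½))² - 36266) = √((-19 + 1/(-2 - ½))² - 36266) = √((-19 + 1/(-5/2))² - 36266) = √((-19 - ⅖)² - 36266) = √((-97/5)² - 36266) = √(9409/25 - 36266) = √(-897241/25) = I*√897241/5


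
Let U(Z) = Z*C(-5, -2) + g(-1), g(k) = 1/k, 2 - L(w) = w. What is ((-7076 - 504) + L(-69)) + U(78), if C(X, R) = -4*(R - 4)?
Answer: -5638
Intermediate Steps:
L(w) = 2 - w
C(X, R) = 16 - 4*R (C(X, R) = -4*(-4 + R) = 16 - 4*R)
g(k) = 1/k
U(Z) = -1 + 24*Z (U(Z) = Z*(16 - 4*(-2)) + 1/(-1) = Z*(16 + 8) - 1 = Z*24 - 1 = 24*Z - 1 = -1 + 24*Z)
((-7076 - 504) + L(-69)) + U(78) = ((-7076 - 504) + (2 - 1*(-69))) + (-1 + 24*78) = (-7580 + (2 + 69)) + (-1 + 1872) = (-7580 + 71) + 1871 = -7509 + 1871 = -5638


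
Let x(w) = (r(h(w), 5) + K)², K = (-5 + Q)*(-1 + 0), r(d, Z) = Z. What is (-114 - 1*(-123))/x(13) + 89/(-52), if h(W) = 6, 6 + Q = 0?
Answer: -5579/3328 ≈ -1.6764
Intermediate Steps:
Q = -6 (Q = -6 + 0 = -6)
K = 11 (K = (-5 - 6)*(-1 + 0) = -11*(-1) = 11)
x(w) = 256 (x(w) = (5 + 11)² = 16² = 256)
(-114 - 1*(-123))/x(13) + 89/(-52) = (-114 - 1*(-123))/256 + 89/(-52) = (-114 + 123)*(1/256) + 89*(-1/52) = 9*(1/256) - 89/52 = 9/256 - 89/52 = -5579/3328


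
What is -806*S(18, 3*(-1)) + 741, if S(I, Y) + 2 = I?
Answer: -12155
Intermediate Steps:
S(I, Y) = -2 + I
-806*S(18, 3*(-1)) + 741 = -806*(-2 + 18) + 741 = -806*16 + 741 = -12896 + 741 = -12155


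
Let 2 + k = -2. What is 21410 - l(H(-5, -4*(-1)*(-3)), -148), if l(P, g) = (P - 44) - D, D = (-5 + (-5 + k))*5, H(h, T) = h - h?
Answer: 21384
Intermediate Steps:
k = -4 (k = -2 - 2 = -4)
H(h, T) = 0
D = -70 (D = (-5 + (-5 - 4))*5 = (-5 - 9)*5 = -14*5 = -70)
l(P, g) = 26 + P (l(P, g) = (P - 44) - 1*(-70) = (-44 + P) + 70 = 26 + P)
21410 - l(H(-5, -4*(-1)*(-3)), -148) = 21410 - (26 + 0) = 21410 - 1*26 = 21410 - 26 = 21384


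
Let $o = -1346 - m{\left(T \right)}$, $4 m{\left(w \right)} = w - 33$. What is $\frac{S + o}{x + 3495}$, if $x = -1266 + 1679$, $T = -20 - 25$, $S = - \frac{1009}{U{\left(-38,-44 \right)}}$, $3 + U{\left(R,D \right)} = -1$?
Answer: $- \frac{4297}{15632} \approx -0.27488$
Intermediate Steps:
$U{\left(R,D \right)} = -4$ ($U{\left(R,D \right)} = -3 - 1 = -4$)
$S = \frac{1009}{4}$ ($S = - \frac{1009}{-4} = \left(-1009\right) \left(- \frac{1}{4}\right) = \frac{1009}{4} \approx 252.25$)
$T = -45$
$x = 413$
$m{\left(w \right)} = - \frac{33}{4} + \frac{w}{4}$ ($m{\left(w \right)} = \frac{w - 33}{4} = \frac{-33 + w}{4} = - \frac{33}{4} + \frac{w}{4}$)
$o = - \frac{2653}{2}$ ($o = -1346 - \left(- \frac{33}{4} + \frac{1}{4} \left(-45\right)\right) = -1346 - \left(- \frac{33}{4} - \frac{45}{4}\right) = -1346 - - \frac{39}{2} = -1346 + \frac{39}{2} = - \frac{2653}{2} \approx -1326.5$)
$\frac{S + o}{x + 3495} = \frac{\frac{1009}{4} - \frac{2653}{2}}{413 + 3495} = - \frac{4297}{4 \cdot 3908} = \left(- \frac{4297}{4}\right) \frac{1}{3908} = - \frac{4297}{15632}$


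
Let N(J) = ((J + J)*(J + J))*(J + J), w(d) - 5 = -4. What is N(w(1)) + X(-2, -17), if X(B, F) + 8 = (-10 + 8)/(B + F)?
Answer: 2/19 ≈ 0.10526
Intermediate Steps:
X(B, F) = -8 - 2/(B + F) (X(B, F) = -8 + (-10 + 8)/(B + F) = -8 - 2/(B + F))
w(d) = 1 (w(d) = 5 - 4 = 1)
N(J) = 8*J³ (N(J) = ((2*J)*(2*J))*(2*J) = (4*J²)*(2*J) = 8*J³)
N(w(1)) + X(-2, -17) = 8*1³ + 2*(-1 - 4*(-2) - 4*(-17))/(-2 - 17) = 8*1 + 2*(-1 + 8 + 68)/(-19) = 8 + 2*(-1/19)*75 = 8 - 150/19 = 2/19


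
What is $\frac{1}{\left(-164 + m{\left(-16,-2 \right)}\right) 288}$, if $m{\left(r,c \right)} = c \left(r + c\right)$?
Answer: $- \frac{1}{36864} \approx -2.7127 \cdot 10^{-5}$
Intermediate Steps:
$m{\left(r,c \right)} = c \left(c + r\right)$
$\frac{1}{\left(-164 + m{\left(-16,-2 \right)}\right) 288} = \frac{1}{\left(-164 - 2 \left(-2 - 16\right)\right) 288} = \frac{1}{\left(-164 - -36\right) 288} = \frac{1}{\left(-164 + 36\right) 288} = \frac{1}{\left(-128\right) 288} = \frac{1}{-36864} = - \frac{1}{36864}$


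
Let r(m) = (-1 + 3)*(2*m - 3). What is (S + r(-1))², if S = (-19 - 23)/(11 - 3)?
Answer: 3721/16 ≈ 232.56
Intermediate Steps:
r(m) = -6 + 4*m (r(m) = 2*(-3 + 2*m) = -6 + 4*m)
S = -21/4 (S = -42/8 = -42*⅛ = -21/4 ≈ -5.2500)
(S + r(-1))² = (-21/4 + (-6 + 4*(-1)))² = (-21/4 + (-6 - 4))² = (-21/4 - 10)² = (-61/4)² = 3721/16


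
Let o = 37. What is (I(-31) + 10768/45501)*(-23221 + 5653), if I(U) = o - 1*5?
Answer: -8589580800/15167 ≈ -5.6633e+5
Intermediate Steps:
I(U) = 32 (I(U) = 37 - 1*5 = 37 - 5 = 32)
(I(-31) + 10768/45501)*(-23221 + 5653) = (32 + 10768/45501)*(-23221 + 5653) = (32 + 10768*(1/45501))*(-17568) = (32 + 10768/45501)*(-17568) = (1466800/45501)*(-17568) = -8589580800/15167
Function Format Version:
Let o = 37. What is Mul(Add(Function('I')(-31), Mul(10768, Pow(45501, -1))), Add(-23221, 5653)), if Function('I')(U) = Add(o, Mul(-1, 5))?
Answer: Rational(-8589580800, 15167) ≈ -5.6633e+5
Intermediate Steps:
Function('I')(U) = 32 (Function('I')(U) = Add(37, Mul(-1, 5)) = Add(37, -5) = 32)
Mul(Add(Function('I')(-31), Mul(10768, Pow(45501, -1))), Add(-23221, 5653)) = Mul(Add(32, Mul(10768, Pow(45501, -1))), Add(-23221, 5653)) = Mul(Add(32, Mul(10768, Rational(1, 45501))), -17568) = Mul(Add(32, Rational(10768, 45501)), -17568) = Mul(Rational(1466800, 45501), -17568) = Rational(-8589580800, 15167)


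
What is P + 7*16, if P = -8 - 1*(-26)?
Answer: 130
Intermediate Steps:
P = 18 (P = -8 + 26 = 18)
P + 7*16 = 18 + 7*16 = 18 + 112 = 130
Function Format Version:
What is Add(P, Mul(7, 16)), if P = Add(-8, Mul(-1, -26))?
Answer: 130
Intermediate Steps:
P = 18 (P = Add(-8, 26) = 18)
Add(P, Mul(7, 16)) = Add(18, Mul(7, 16)) = Add(18, 112) = 130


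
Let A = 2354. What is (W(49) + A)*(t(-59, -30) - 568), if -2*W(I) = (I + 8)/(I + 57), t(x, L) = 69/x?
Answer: -16756616771/12508 ≈ -1.3397e+6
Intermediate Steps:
W(I) = -(8 + I)/(2*(57 + I)) (W(I) = -(I + 8)/(2*(I + 57)) = -(8 + I)/(2*(57 + I)))
(W(49) + A)*(t(-59, -30) - 568) = ((-8 - 1*49)/(2*(57 + 49)) + 2354)*(69/(-59) - 568) = ((1/2)*(-8 - 49)/106 + 2354)*(69*(-1/59) - 568) = ((1/2)*(1/106)*(-57) + 2354)*(-69/59 - 568) = (-57/212 + 2354)*(-33581/59) = (498991/212)*(-33581/59) = -16756616771/12508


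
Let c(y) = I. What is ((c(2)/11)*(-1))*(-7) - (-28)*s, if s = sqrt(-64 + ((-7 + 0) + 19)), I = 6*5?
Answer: 210/11 + 56*I*sqrt(13) ≈ 19.091 + 201.91*I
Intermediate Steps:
I = 30
c(y) = 30
s = 2*I*sqrt(13) (s = sqrt(-64 + (-7 + 19)) = sqrt(-64 + 12) = sqrt(-52) = 2*I*sqrt(13) ≈ 7.2111*I)
((c(2)/11)*(-1))*(-7) - (-28)*s = ((30/11)*(-1))*(-7) - (-28)*2*I*sqrt(13) = ((30*(1/11))*(-1))*(-7) - (-56)*I*sqrt(13) = ((30/11)*(-1))*(-7) + 56*I*sqrt(13) = -30/11*(-7) + 56*I*sqrt(13) = 210/11 + 56*I*sqrt(13)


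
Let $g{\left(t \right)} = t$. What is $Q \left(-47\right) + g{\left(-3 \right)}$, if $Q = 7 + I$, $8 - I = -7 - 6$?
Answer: $-1319$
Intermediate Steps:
$I = 21$ ($I = 8 - \left(-7 - 6\right) = 8 - -13 = 8 + 13 = 21$)
$Q = 28$ ($Q = 7 + 21 = 28$)
$Q \left(-47\right) + g{\left(-3 \right)} = 28 \left(-47\right) - 3 = -1316 - 3 = -1319$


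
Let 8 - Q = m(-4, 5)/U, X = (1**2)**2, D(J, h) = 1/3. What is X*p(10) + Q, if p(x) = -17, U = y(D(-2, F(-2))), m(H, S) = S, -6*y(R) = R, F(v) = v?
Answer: 81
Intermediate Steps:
D(J, h) = 1/3 (D(J, h) = 1*(1/3) = 1/3)
y(R) = -R/6
U = -1/18 (U = -1/6*1/3 = -1/18 ≈ -0.055556)
X = 1 (X = 1**2 = 1)
Q = 98 (Q = 8 - 5/(-1/18) = 8 - 5*(-18) = 8 - 1*(-90) = 8 + 90 = 98)
X*p(10) + Q = 1*(-17) + 98 = -17 + 98 = 81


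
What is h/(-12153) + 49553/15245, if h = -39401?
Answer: 1202885854/185272485 ≈ 6.4925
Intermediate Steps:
h/(-12153) + 49553/15245 = -39401/(-12153) + 49553/15245 = -39401*(-1/12153) + 49553*(1/15245) = 39401/12153 + 49553/15245 = 1202885854/185272485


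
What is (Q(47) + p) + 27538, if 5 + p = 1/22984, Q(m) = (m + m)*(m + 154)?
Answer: 1067078169/22984 ≈ 46427.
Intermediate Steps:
Q(m) = 2*m*(154 + m) (Q(m) = (2*m)*(154 + m) = 2*m*(154 + m))
p = -114919/22984 (p = -5 + 1/22984 = -114919/22984 ≈ -5.0000)
(Q(47) + p) + 27538 = (2*47*(154 + 47) - 114919/22984) + 27538 = (2*47*201 - 114919/22984) + 27538 = (18894 - 114919/22984) + 27538 = 434144777/22984 + 27538 = 1067078169/22984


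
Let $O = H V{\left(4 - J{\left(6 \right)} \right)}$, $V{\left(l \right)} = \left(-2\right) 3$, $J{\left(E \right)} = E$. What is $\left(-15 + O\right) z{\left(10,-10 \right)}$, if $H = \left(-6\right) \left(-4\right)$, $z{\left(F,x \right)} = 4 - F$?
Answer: $954$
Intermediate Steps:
$V{\left(l \right)} = -6$
$H = 24$
$O = -144$ ($O = 24 \left(-6\right) = -144$)
$\left(-15 + O\right) z{\left(10,-10 \right)} = \left(-15 - 144\right) \left(4 - 10\right) = - 159 \left(4 - 10\right) = \left(-159\right) \left(-6\right) = 954$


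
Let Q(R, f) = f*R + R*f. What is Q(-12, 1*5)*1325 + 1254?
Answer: -157746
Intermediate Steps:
Q(R, f) = 2*R*f (Q(R, f) = R*f + R*f = 2*R*f)
Q(-12, 1*5)*1325 + 1254 = (2*(-12)*(1*5))*1325 + 1254 = (2*(-12)*5)*1325 + 1254 = -120*1325 + 1254 = -159000 + 1254 = -157746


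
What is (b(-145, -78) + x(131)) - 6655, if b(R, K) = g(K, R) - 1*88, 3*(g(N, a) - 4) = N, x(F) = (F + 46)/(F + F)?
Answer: -1772253/262 ≈ -6764.3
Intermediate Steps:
x(F) = (46 + F)/(2*F) (x(F) = (46 + F)/((2*F)) = (46 + F)*(1/(2*F)) = (46 + F)/(2*F))
g(N, a) = 4 + N/3
b(R, K) = -84 + K/3 (b(R, K) = (4 + K/3) - 1*88 = (4 + K/3) - 88 = -84 + K/3)
(b(-145, -78) + x(131)) - 6655 = ((-84 + (⅓)*(-78)) + (½)*(46 + 131)/131) - 6655 = ((-84 - 26) + (½)*(1/131)*177) - 6655 = (-110 + 177/262) - 6655 = -28643/262 - 6655 = -1772253/262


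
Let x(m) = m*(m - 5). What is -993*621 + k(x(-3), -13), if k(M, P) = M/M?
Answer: -616652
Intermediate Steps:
x(m) = m*(-5 + m)
k(M, P) = 1
-993*621 + k(x(-3), -13) = -993*621 + 1 = -616653 + 1 = -616652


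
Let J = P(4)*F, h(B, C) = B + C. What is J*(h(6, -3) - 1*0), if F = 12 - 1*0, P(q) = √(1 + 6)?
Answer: 36*√7 ≈ 95.247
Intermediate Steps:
P(q) = √7
F = 12 (F = 12 + 0 = 12)
J = 12*√7 (J = √7*12 = 12*√7 ≈ 31.749)
J*(h(6, -3) - 1*0) = (12*√7)*((6 - 3) - 1*0) = (12*√7)*(3 + 0) = (12*√7)*3 = 36*√7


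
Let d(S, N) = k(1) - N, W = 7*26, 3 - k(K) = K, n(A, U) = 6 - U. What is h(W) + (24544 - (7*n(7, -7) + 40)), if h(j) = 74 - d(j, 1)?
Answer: 24486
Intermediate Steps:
k(K) = 3 - K
W = 182
d(S, N) = 2 - N (d(S, N) = (3 - 1*1) - N = (3 - 1) - N = 2 - N)
h(j) = 73 (h(j) = 74 - (2 - 1*1) = 74 - (2 - 1) = 74 - 1*1 = 74 - 1 = 73)
h(W) + (24544 - (7*n(7, -7) + 40)) = 73 + (24544 - (7*(6 - 1*(-7)) + 40)) = 73 + (24544 - (7*(6 + 7) + 40)) = 73 + (24544 - (7*13 + 40)) = 73 + (24544 - (91 + 40)) = 73 + (24544 - 1*131) = 73 + (24544 - 131) = 73 + 24413 = 24486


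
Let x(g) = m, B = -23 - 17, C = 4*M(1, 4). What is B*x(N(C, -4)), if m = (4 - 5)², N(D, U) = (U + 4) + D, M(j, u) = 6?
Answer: -40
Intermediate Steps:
C = 24 (C = 4*6 = 24)
N(D, U) = 4 + D + U (N(D, U) = (4 + U) + D = 4 + D + U)
m = 1 (m = (-1)² = 1)
B = -40
x(g) = 1
B*x(N(C, -4)) = -40*1 = -40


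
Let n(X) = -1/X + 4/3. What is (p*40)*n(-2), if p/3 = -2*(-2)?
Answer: 880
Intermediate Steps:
n(X) = 4/3 - 1/X (n(X) = -1/X + 4*(⅓) = -1/X + 4/3 = 4/3 - 1/X)
p = 12 (p = 3*(-2*(-2)) = 3*4 = 12)
(p*40)*n(-2) = (12*40)*(4/3 - 1/(-2)) = 480*(4/3 - 1*(-½)) = 480*(4/3 + ½) = 480*(11/6) = 880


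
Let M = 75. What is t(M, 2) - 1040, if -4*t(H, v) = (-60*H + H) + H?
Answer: 95/2 ≈ 47.500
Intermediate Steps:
t(H, v) = 29*H/2 (t(H, v) = -((-60*H + H) + H)/4 = -(-59*H + H)/4 = -(-29)*H/2 = 29*H/2)
t(M, 2) - 1040 = (29/2)*75 - 1040 = 2175/2 - 1040 = 95/2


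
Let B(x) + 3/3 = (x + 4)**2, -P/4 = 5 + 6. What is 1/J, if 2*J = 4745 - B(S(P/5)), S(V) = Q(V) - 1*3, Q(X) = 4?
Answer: 2/4721 ≈ 0.00042364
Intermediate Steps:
P = -44 (P = -4*(5 + 6) = -4*11 = -44)
S(V) = 1 (S(V) = 4 - 1*3 = 4 - 3 = 1)
B(x) = -1 + (4 + x)**2 (B(x) = -1 + (x + 4)**2 = -1 + (4 + x)**2)
J = 4721/2 (J = (4745 - (-1 + (4 + 1)**2))/2 = (4745 - (-1 + 5**2))/2 = (4745 - (-1 + 25))/2 = (4745 - 1*24)/2 = (4745 - 24)/2 = (1/2)*4721 = 4721/2 ≈ 2360.5)
1/J = 1/(4721/2) = 2/4721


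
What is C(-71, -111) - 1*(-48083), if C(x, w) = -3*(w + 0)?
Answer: 48416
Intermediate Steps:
C(x, w) = -3*w
C(-71, -111) - 1*(-48083) = -3*(-111) - 1*(-48083) = 333 + 48083 = 48416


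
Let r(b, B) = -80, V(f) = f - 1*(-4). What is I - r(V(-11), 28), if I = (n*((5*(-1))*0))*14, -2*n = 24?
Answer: 80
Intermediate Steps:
n = -12 (n = -½*24 = -12)
V(f) = 4 + f (V(f) = f + 4 = 4 + f)
I = 0 (I = -12*5*(-1)*0*14 = -(-60)*0*14 = -12*0*14 = 0*14 = 0)
I - r(V(-11), 28) = 0 - 1*(-80) = 0 + 80 = 80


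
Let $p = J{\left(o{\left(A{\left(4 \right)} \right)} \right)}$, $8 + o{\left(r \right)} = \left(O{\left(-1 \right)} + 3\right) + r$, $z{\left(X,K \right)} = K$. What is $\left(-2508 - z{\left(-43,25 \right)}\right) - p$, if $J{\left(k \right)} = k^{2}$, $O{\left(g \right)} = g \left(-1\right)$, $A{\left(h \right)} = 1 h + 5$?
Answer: $-2558$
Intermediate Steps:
$A{\left(h \right)} = 5 + h$ ($A{\left(h \right)} = h + 5 = 5 + h$)
$O{\left(g \right)} = - g$
$o{\left(r \right)} = -4 + r$ ($o{\left(r \right)} = -8 + \left(\left(\left(-1\right) \left(-1\right) + 3\right) + r\right) = -8 + \left(\left(1 + 3\right) + r\right) = -8 + \left(4 + r\right) = -4 + r$)
$p = 25$ ($p = \left(-4 + \left(5 + 4\right)\right)^{2} = \left(-4 + 9\right)^{2} = 5^{2} = 25$)
$\left(-2508 - z{\left(-43,25 \right)}\right) - p = \left(-2508 - 25\right) - 25 = -2533 - 25 = -2558$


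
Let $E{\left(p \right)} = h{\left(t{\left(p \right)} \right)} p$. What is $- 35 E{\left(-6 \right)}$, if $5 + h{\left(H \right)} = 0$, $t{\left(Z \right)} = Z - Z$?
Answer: $-1050$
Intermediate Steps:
$t{\left(Z \right)} = 0$
$h{\left(H \right)} = -5$ ($h{\left(H \right)} = -5 + 0 = -5$)
$E{\left(p \right)} = - 5 p$
$- 35 E{\left(-6 \right)} = - 35 \left(\left(-5\right) \left(-6\right)\right) = \left(-35\right) 30 = -1050$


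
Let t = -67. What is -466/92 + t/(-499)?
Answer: -113185/22954 ≈ -4.9309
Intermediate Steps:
-466/92 + t/(-499) = -466/92 - 67/(-499) = -466*1/92 - 67*(-1/499) = -233/46 + 67/499 = -113185/22954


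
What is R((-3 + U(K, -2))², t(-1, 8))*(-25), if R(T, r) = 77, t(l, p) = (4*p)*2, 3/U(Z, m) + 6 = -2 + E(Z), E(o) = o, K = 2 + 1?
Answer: -1925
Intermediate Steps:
K = 3
U(Z, m) = 3/(-8 + Z) (U(Z, m) = 3/(-6 + (-2 + Z)) = 3/(-8 + Z))
t(l, p) = 8*p
R((-3 + U(K, -2))², t(-1, 8))*(-25) = 77*(-25) = -1925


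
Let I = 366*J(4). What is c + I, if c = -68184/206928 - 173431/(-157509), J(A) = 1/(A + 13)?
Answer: 57206317121/2565191574 ≈ 22.301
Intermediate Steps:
J(A) = 1/(13 + A)
I = 366/17 (I = 366/(13 + 4) = 366/17 ≈ 21.529)
c = 116426557/150893622 (c = -68184*1/206928 - 173431*(-1/157509) = -947/2874 + 173431/157509 = 116426557/150893622 ≈ 0.77158)
c + I = 116426557/150893622 + 366/17 = 57206317121/2565191574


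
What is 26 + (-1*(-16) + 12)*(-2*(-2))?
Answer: 138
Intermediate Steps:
26 + (-1*(-16) + 12)*(-2*(-2)) = 26 + (16 + 12)*4 = 26 + 28*4 = 26 + 112 = 138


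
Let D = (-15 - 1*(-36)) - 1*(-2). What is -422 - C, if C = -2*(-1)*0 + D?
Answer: -445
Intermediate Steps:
D = 23 (D = (-15 + 36) + 2 = 21 + 2 = 23)
C = 23 (C = -2*(-1)*0 + 23 = 2*0 + 23 = 0 + 23 = 23)
-422 - C = -422 - 1*23 = -422 - 23 = -445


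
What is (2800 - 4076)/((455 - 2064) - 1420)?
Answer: 1276/3029 ≈ 0.42126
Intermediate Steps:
(2800 - 4076)/((455 - 2064) - 1420) = -1276/(-1609 - 1420) = -1276/(-3029) = -1276*(-1/3029) = 1276/3029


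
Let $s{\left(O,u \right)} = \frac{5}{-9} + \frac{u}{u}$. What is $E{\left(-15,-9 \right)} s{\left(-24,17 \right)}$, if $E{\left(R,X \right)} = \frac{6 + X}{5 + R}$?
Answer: $\frac{2}{15} \approx 0.13333$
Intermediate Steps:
$E{\left(R,X \right)} = \frac{6 + X}{5 + R}$
$s{\left(O,u \right)} = \frac{4}{9}$ ($s{\left(O,u \right)} = 5 \left(- \frac{1}{9}\right) + 1 = - \frac{5}{9} + 1 = \frac{4}{9}$)
$E{\left(-15,-9 \right)} s{\left(-24,17 \right)} = \frac{6 - 9}{5 - 15} \cdot \frac{4}{9} = \frac{1}{-10} \left(-3\right) \frac{4}{9} = \left(- \frac{1}{10}\right) \left(-3\right) \frac{4}{9} = \frac{3}{10} \cdot \frac{4}{9} = \frac{2}{15}$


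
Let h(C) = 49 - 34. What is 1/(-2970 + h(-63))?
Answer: -1/2955 ≈ -0.00033841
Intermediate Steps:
h(C) = 15
1/(-2970 + h(-63)) = 1/(-2970 + 15) = 1/(-2955) = -1/2955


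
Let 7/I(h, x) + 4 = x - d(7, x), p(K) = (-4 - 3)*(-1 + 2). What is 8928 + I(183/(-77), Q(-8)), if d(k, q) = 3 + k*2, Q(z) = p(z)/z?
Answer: 205336/23 ≈ 8927.7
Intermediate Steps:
p(K) = -7 (p(K) = -7*1 = -7)
Q(z) = -7/z
d(k, q) = 3 + 2*k
I(h, x) = 7/(-21 + x) (I(h, x) = 7/(-4 + (x - (3 + 2*7))) = 7/(-4 + (x - (3 + 14))) = 7/(-4 + (x - 1*17)) = 7/(-4 + (x - 17)) = 7/(-4 + (-17 + x)) = 7/(-21 + x))
8928 + I(183/(-77), Q(-8)) = 8928 + 7/(-21 - 7/(-8)) = 8928 + 7/(-21 - 7*(-1/8)) = 8928 + 7/(-21 + 7/8) = 8928 + 7/(-161/8) = 8928 + 7*(-8/161) = 8928 - 8/23 = 205336/23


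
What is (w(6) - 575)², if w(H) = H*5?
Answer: 297025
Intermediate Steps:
w(H) = 5*H
(w(6) - 575)² = (5*6 - 575)² = (30 - 575)² = (-545)² = 297025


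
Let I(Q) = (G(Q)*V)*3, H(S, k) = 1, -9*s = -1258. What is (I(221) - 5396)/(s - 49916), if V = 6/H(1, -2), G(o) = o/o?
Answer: 24201/223993 ≈ 0.10804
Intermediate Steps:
s = 1258/9 (s = -⅑*(-1258) = 1258/9 ≈ 139.78)
G(o) = 1
V = 6 (V = 6/1 = 6*1 = 6)
I(Q) = 18 (I(Q) = (1*6)*3 = 6*3 = 18)
(I(221) - 5396)/(s - 49916) = (18 - 5396)/(1258/9 - 49916) = -5378/(-447986/9) = -5378*(-9/447986) = 24201/223993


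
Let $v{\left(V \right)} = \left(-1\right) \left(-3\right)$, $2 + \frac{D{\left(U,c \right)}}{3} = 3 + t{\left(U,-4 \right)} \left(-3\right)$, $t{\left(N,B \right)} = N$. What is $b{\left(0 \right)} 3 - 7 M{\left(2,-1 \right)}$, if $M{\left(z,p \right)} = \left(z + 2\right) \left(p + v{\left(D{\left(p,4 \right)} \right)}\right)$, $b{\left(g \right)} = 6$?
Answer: $-38$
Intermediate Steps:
$D{\left(U,c \right)} = 3 - 9 U$ ($D{\left(U,c \right)} = -6 + 3 \left(3 + U \left(-3\right)\right) = -6 + 3 \left(3 - 3 U\right) = -6 - \left(-9 + 9 U\right) = 3 - 9 U$)
$v{\left(V \right)} = 3$
$M{\left(z,p \right)} = \left(2 + z\right) \left(3 + p\right)$ ($M{\left(z,p \right)} = \left(z + 2\right) \left(p + 3\right) = \left(2 + z\right) \left(3 + p\right)$)
$b{\left(0 \right)} 3 - 7 M{\left(2,-1 \right)} = 6 \cdot 3 - 7 \left(6 + 2 \left(-1\right) + 3 \cdot 2 - 2\right) = 18 - 7 \left(6 - 2 + 6 - 2\right) = 18 - 56 = -38$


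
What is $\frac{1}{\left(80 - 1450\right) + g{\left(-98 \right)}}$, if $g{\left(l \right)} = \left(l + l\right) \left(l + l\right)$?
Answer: $\frac{1}{37046} \approx 2.6993 \cdot 10^{-5}$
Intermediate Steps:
$g{\left(l \right)} = 4 l^{2}$ ($g{\left(l \right)} = 2 l 2 l = 4 l^{2}$)
$\frac{1}{\left(80 - 1450\right) + g{\left(-98 \right)}} = \frac{1}{\left(80 - 1450\right) + 4 \left(-98\right)^{2}} = \frac{1}{\left(80 - 1450\right) + 4 \cdot 9604} = \frac{1}{-1370 + 38416} = \frac{1}{37046}$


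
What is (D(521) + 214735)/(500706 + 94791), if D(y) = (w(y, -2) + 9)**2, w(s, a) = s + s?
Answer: 1319336/595497 ≈ 2.2155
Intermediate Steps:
w(s, a) = 2*s
D(y) = (9 + 2*y)**2 (D(y) = (2*y + 9)**2 = (9 + 2*y)**2)
(D(521) + 214735)/(500706 + 94791) = ((9 + 2*521)**2 + 214735)/(500706 + 94791) = ((9 + 1042)**2 + 214735)/595497 = (1051**2 + 214735)*(1/595497) = (1104601 + 214735)*(1/595497) = 1319336*(1/595497) = 1319336/595497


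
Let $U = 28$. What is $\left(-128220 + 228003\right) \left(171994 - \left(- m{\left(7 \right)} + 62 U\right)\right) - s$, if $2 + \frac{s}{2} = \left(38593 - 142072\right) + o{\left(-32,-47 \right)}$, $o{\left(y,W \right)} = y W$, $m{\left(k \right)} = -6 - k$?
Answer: $16987760789$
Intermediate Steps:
$o{\left(y,W \right)} = W y$
$s = -203954$ ($s = -4 + 2 \left(\left(38593 - 142072\right) - -1504\right) = -4 + 2 \left(-103479 + 1504\right) = -4 + 2 \left(-101975\right) = -4 - 203950 = -203954$)
$\left(-128220 + 228003\right) \left(171994 - \left(- m{\left(7 \right)} + 62 U\right)\right) - s = \left(-128220 + 228003\right) \left(171994 - 1749\right) - -203954 = 99783 \left(171994 - 1749\right) + 203954 = 99783 \cdot 170245 + 203954 = 16987556835 + 203954 = 16987760789$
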